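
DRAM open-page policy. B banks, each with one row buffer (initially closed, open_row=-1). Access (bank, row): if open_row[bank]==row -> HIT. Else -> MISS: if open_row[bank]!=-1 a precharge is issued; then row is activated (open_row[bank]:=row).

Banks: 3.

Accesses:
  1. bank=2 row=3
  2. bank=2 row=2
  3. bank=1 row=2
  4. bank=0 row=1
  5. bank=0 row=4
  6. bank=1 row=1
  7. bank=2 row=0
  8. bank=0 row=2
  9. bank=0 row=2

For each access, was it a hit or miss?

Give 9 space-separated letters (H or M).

Answer: M M M M M M M M H

Derivation:
Acc 1: bank2 row3 -> MISS (open row3); precharges=0
Acc 2: bank2 row2 -> MISS (open row2); precharges=1
Acc 3: bank1 row2 -> MISS (open row2); precharges=1
Acc 4: bank0 row1 -> MISS (open row1); precharges=1
Acc 5: bank0 row4 -> MISS (open row4); precharges=2
Acc 6: bank1 row1 -> MISS (open row1); precharges=3
Acc 7: bank2 row0 -> MISS (open row0); precharges=4
Acc 8: bank0 row2 -> MISS (open row2); precharges=5
Acc 9: bank0 row2 -> HIT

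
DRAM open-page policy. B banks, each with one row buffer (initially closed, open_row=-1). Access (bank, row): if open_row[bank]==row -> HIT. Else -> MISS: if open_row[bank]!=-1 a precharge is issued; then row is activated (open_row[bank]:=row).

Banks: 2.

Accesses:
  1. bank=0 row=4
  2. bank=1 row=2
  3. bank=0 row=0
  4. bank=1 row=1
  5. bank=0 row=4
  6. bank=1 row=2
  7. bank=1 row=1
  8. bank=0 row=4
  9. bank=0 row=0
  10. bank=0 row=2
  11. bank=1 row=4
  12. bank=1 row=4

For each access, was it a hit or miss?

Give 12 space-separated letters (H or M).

Answer: M M M M M M M H M M M H

Derivation:
Acc 1: bank0 row4 -> MISS (open row4); precharges=0
Acc 2: bank1 row2 -> MISS (open row2); precharges=0
Acc 3: bank0 row0 -> MISS (open row0); precharges=1
Acc 4: bank1 row1 -> MISS (open row1); precharges=2
Acc 5: bank0 row4 -> MISS (open row4); precharges=3
Acc 6: bank1 row2 -> MISS (open row2); precharges=4
Acc 7: bank1 row1 -> MISS (open row1); precharges=5
Acc 8: bank0 row4 -> HIT
Acc 9: bank0 row0 -> MISS (open row0); precharges=6
Acc 10: bank0 row2 -> MISS (open row2); precharges=7
Acc 11: bank1 row4 -> MISS (open row4); precharges=8
Acc 12: bank1 row4 -> HIT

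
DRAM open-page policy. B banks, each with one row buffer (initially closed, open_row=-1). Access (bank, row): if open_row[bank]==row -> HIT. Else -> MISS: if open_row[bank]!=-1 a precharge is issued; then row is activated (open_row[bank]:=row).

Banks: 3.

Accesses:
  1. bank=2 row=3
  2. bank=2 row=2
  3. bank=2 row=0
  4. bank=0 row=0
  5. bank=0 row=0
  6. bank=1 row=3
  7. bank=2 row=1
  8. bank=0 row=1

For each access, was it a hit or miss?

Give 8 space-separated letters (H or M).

Answer: M M M M H M M M

Derivation:
Acc 1: bank2 row3 -> MISS (open row3); precharges=0
Acc 2: bank2 row2 -> MISS (open row2); precharges=1
Acc 3: bank2 row0 -> MISS (open row0); precharges=2
Acc 4: bank0 row0 -> MISS (open row0); precharges=2
Acc 5: bank0 row0 -> HIT
Acc 6: bank1 row3 -> MISS (open row3); precharges=2
Acc 7: bank2 row1 -> MISS (open row1); precharges=3
Acc 8: bank0 row1 -> MISS (open row1); precharges=4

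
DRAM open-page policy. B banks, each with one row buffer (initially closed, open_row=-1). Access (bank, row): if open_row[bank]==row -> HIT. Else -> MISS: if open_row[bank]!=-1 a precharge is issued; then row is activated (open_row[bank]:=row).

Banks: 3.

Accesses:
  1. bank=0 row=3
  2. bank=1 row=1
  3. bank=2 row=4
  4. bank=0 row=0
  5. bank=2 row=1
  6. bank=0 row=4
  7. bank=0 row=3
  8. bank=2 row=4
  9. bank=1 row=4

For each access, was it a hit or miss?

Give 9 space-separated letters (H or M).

Answer: M M M M M M M M M

Derivation:
Acc 1: bank0 row3 -> MISS (open row3); precharges=0
Acc 2: bank1 row1 -> MISS (open row1); precharges=0
Acc 3: bank2 row4 -> MISS (open row4); precharges=0
Acc 4: bank0 row0 -> MISS (open row0); precharges=1
Acc 5: bank2 row1 -> MISS (open row1); precharges=2
Acc 6: bank0 row4 -> MISS (open row4); precharges=3
Acc 7: bank0 row3 -> MISS (open row3); precharges=4
Acc 8: bank2 row4 -> MISS (open row4); precharges=5
Acc 9: bank1 row4 -> MISS (open row4); precharges=6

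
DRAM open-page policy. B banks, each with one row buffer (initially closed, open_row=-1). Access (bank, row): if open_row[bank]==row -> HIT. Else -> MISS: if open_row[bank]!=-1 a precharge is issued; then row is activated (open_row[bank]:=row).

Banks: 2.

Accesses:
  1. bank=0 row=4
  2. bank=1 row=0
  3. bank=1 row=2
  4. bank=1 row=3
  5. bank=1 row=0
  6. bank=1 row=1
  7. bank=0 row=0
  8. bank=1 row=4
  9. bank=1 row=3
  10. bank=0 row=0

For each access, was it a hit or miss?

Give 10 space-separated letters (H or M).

Acc 1: bank0 row4 -> MISS (open row4); precharges=0
Acc 2: bank1 row0 -> MISS (open row0); precharges=0
Acc 3: bank1 row2 -> MISS (open row2); precharges=1
Acc 4: bank1 row3 -> MISS (open row3); precharges=2
Acc 5: bank1 row0 -> MISS (open row0); precharges=3
Acc 6: bank1 row1 -> MISS (open row1); precharges=4
Acc 7: bank0 row0 -> MISS (open row0); precharges=5
Acc 8: bank1 row4 -> MISS (open row4); precharges=6
Acc 9: bank1 row3 -> MISS (open row3); precharges=7
Acc 10: bank0 row0 -> HIT

Answer: M M M M M M M M M H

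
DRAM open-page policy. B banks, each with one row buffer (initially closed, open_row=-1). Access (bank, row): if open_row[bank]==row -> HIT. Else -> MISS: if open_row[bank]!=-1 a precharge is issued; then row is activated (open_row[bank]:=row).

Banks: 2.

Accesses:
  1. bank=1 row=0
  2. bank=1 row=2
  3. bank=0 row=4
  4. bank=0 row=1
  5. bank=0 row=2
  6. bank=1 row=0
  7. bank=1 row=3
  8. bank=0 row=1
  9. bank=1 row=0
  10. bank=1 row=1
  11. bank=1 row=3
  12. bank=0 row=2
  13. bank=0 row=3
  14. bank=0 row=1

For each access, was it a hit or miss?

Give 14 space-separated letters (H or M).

Answer: M M M M M M M M M M M M M M

Derivation:
Acc 1: bank1 row0 -> MISS (open row0); precharges=0
Acc 2: bank1 row2 -> MISS (open row2); precharges=1
Acc 3: bank0 row4 -> MISS (open row4); precharges=1
Acc 4: bank0 row1 -> MISS (open row1); precharges=2
Acc 5: bank0 row2 -> MISS (open row2); precharges=3
Acc 6: bank1 row0 -> MISS (open row0); precharges=4
Acc 7: bank1 row3 -> MISS (open row3); precharges=5
Acc 8: bank0 row1 -> MISS (open row1); precharges=6
Acc 9: bank1 row0 -> MISS (open row0); precharges=7
Acc 10: bank1 row1 -> MISS (open row1); precharges=8
Acc 11: bank1 row3 -> MISS (open row3); precharges=9
Acc 12: bank0 row2 -> MISS (open row2); precharges=10
Acc 13: bank0 row3 -> MISS (open row3); precharges=11
Acc 14: bank0 row1 -> MISS (open row1); precharges=12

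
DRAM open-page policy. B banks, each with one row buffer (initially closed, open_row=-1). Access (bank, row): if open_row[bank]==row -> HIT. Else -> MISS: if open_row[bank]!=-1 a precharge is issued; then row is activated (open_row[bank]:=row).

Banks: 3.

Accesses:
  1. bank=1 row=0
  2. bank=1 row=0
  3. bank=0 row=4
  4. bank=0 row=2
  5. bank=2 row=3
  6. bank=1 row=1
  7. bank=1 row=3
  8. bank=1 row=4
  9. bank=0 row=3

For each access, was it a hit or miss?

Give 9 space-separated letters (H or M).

Acc 1: bank1 row0 -> MISS (open row0); precharges=0
Acc 2: bank1 row0 -> HIT
Acc 3: bank0 row4 -> MISS (open row4); precharges=0
Acc 4: bank0 row2 -> MISS (open row2); precharges=1
Acc 5: bank2 row3 -> MISS (open row3); precharges=1
Acc 6: bank1 row1 -> MISS (open row1); precharges=2
Acc 7: bank1 row3 -> MISS (open row3); precharges=3
Acc 8: bank1 row4 -> MISS (open row4); precharges=4
Acc 9: bank0 row3 -> MISS (open row3); precharges=5

Answer: M H M M M M M M M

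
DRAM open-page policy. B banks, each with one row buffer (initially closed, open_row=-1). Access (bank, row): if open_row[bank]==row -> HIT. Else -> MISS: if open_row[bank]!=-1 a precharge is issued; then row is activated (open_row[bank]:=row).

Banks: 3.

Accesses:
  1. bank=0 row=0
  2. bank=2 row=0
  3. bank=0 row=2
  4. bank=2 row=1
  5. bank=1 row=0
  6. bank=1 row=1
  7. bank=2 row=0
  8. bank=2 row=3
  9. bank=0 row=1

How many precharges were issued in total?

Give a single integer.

Acc 1: bank0 row0 -> MISS (open row0); precharges=0
Acc 2: bank2 row0 -> MISS (open row0); precharges=0
Acc 3: bank0 row2 -> MISS (open row2); precharges=1
Acc 4: bank2 row1 -> MISS (open row1); precharges=2
Acc 5: bank1 row0 -> MISS (open row0); precharges=2
Acc 6: bank1 row1 -> MISS (open row1); precharges=3
Acc 7: bank2 row0 -> MISS (open row0); precharges=4
Acc 8: bank2 row3 -> MISS (open row3); precharges=5
Acc 9: bank0 row1 -> MISS (open row1); precharges=6

Answer: 6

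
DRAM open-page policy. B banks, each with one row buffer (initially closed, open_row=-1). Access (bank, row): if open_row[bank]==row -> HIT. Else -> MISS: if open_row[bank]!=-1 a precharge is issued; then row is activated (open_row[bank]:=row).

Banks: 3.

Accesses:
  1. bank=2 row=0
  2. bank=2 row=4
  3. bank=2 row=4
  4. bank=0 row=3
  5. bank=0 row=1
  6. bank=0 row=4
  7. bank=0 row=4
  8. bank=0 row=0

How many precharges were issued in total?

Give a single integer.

Answer: 4

Derivation:
Acc 1: bank2 row0 -> MISS (open row0); precharges=0
Acc 2: bank2 row4 -> MISS (open row4); precharges=1
Acc 3: bank2 row4 -> HIT
Acc 4: bank0 row3 -> MISS (open row3); precharges=1
Acc 5: bank0 row1 -> MISS (open row1); precharges=2
Acc 6: bank0 row4 -> MISS (open row4); precharges=3
Acc 7: bank0 row4 -> HIT
Acc 8: bank0 row0 -> MISS (open row0); precharges=4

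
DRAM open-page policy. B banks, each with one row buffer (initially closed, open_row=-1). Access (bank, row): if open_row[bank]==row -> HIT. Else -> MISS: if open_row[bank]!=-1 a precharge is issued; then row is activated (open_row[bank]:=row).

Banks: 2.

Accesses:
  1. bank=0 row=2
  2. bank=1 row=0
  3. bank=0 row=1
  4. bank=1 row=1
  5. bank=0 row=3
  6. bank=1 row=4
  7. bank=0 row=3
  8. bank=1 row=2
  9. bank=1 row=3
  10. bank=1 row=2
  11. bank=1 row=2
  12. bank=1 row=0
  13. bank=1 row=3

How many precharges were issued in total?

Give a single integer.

Acc 1: bank0 row2 -> MISS (open row2); precharges=0
Acc 2: bank1 row0 -> MISS (open row0); precharges=0
Acc 3: bank0 row1 -> MISS (open row1); precharges=1
Acc 4: bank1 row1 -> MISS (open row1); precharges=2
Acc 5: bank0 row3 -> MISS (open row3); precharges=3
Acc 6: bank1 row4 -> MISS (open row4); precharges=4
Acc 7: bank0 row3 -> HIT
Acc 8: bank1 row2 -> MISS (open row2); precharges=5
Acc 9: bank1 row3 -> MISS (open row3); precharges=6
Acc 10: bank1 row2 -> MISS (open row2); precharges=7
Acc 11: bank1 row2 -> HIT
Acc 12: bank1 row0 -> MISS (open row0); precharges=8
Acc 13: bank1 row3 -> MISS (open row3); precharges=9

Answer: 9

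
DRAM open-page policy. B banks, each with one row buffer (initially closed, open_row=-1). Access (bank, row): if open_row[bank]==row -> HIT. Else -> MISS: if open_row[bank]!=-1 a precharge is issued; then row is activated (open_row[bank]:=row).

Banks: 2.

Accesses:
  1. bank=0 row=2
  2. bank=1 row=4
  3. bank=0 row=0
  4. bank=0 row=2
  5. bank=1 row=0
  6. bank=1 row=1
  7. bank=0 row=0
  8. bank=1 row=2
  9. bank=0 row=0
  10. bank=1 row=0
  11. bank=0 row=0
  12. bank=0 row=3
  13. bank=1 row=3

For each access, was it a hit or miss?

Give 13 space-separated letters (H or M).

Answer: M M M M M M M M H M H M M

Derivation:
Acc 1: bank0 row2 -> MISS (open row2); precharges=0
Acc 2: bank1 row4 -> MISS (open row4); precharges=0
Acc 3: bank0 row0 -> MISS (open row0); precharges=1
Acc 4: bank0 row2 -> MISS (open row2); precharges=2
Acc 5: bank1 row0 -> MISS (open row0); precharges=3
Acc 6: bank1 row1 -> MISS (open row1); precharges=4
Acc 7: bank0 row0 -> MISS (open row0); precharges=5
Acc 8: bank1 row2 -> MISS (open row2); precharges=6
Acc 9: bank0 row0 -> HIT
Acc 10: bank1 row0 -> MISS (open row0); precharges=7
Acc 11: bank0 row0 -> HIT
Acc 12: bank0 row3 -> MISS (open row3); precharges=8
Acc 13: bank1 row3 -> MISS (open row3); precharges=9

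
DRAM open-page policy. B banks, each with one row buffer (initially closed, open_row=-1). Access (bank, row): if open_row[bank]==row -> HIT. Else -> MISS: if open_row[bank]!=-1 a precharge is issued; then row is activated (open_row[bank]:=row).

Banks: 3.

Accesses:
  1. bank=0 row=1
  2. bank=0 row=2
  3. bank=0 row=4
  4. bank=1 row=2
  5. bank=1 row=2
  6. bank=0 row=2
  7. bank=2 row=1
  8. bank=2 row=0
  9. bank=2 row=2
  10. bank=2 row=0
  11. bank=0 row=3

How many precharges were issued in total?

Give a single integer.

Answer: 7

Derivation:
Acc 1: bank0 row1 -> MISS (open row1); precharges=0
Acc 2: bank0 row2 -> MISS (open row2); precharges=1
Acc 3: bank0 row4 -> MISS (open row4); precharges=2
Acc 4: bank1 row2 -> MISS (open row2); precharges=2
Acc 5: bank1 row2 -> HIT
Acc 6: bank0 row2 -> MISS (open row2); precharges=3
Acc 7: bank2 row1 -> MISS (open row1); precharges=3
Acc 8: bank2 row0 -> MISS (open row0); precharges=4
Acc 9: bank2 row2 -> MISS (open row2); precharges=5
Acc 10: bank2 row0 -> MISS (open row0); precharges=6
Acc 11: bank0 row3 -> MISS (open row3); precharges=7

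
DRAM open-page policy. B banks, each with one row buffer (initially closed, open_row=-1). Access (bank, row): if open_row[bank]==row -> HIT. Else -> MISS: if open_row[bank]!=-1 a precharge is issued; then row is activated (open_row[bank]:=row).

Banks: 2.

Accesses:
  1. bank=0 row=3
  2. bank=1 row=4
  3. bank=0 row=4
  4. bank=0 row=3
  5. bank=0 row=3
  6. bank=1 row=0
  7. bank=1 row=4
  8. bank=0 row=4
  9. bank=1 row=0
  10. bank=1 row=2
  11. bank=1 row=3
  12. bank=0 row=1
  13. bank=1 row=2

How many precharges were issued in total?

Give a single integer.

Acc 1: bank0 row3 -> MISS (open row3); precharges=0
Acc 2: bank1 row4 -> MISS (open row4); precharges=0
Acc 3: bank0 row4 -> MISS (open row4); precharges=1
Acc 4: bank0 row3 -> MISS (open row3); precharges=2
Acc 5: bank0 row3 -> HIT
Acc 6: bank1 row0 -> MISS (open row0); precharges=3
Acc 7: bank1 row4 -> MISS (open row4); precharges=4
Acc 8: bank0 row4 -> MISS (open row4); precharges=5
Acc 9: bank1 row0 -> MISS (open row0); precharges=6
Acc 10: bank1 row2 -> MISS (open row2); precharges=7
Acc 11: bank1 row3 -> MISS (open row3); precharges=8
Acc 12: bank0 row1 -> MISS (open row1); precharges=9
Acc 13: bank1 row2 -> MISS (open row2); precharges=10

Answer: 10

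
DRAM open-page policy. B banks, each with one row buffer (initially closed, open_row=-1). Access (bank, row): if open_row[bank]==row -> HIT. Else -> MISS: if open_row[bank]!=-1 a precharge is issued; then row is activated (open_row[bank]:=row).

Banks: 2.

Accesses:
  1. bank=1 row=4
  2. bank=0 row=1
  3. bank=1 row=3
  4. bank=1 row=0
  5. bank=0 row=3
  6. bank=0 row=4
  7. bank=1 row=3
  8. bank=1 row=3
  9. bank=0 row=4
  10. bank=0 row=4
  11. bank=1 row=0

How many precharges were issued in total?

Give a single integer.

Acc 1: bank1 row4 -> MISS (open row4); precharges=0
Acc 2: bank0 row1 -> MISS (open row1); precharges=0
Acc 3: bank1 row3 -> MISS (open row3); precharges=1
Acc 4: bank1 row0 -> MISS (open row0); precharges=2
Acc 5: bank0 row3 -> MISS (open row3); precharges=3
Acc 6: bank0 row4 -> MISS (open row4); precharges=4
Acc 7: bank1 row3 -> MISS (open row3); precharges=5
Acc 8: bank1 row3 -> HIT
Acc 9: bank0 row4 -> HIT
Acc 10: bank0 row4 -> HIT
Acc 11: bank1 row0 -> MISS (open row0); precharges=6

Answer: 6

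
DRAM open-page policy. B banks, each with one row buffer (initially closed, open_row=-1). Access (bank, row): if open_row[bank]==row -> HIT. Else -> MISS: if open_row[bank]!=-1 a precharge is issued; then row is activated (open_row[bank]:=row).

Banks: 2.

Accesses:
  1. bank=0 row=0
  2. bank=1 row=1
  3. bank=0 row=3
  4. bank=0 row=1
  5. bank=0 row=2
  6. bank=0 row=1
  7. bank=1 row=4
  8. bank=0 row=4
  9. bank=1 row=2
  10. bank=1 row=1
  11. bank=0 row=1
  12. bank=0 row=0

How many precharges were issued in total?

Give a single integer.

Acc 1: bank0 row0 -> MISS (open row0); precharges=0
Acc 2: bank1 row1 -> MISS (open row1); precharges=0
Acc 3: bank0 row3 -> MISS (open row3); precharges=1
Acc 4: bank0 row1 -> MISS (open row1); precharges=2
Acc 5: bank0 row2 -> MISS (open row2); precharges=3
Acc 6: bank0 row1 -> MISS (open row1); precharges=4
Acc 7: bank1 row4 -> MISS (open row4); precharges=5
Acc 8: bank0 row4 -> MISS (open row4); precharges=6
Acc 9: bank1 row2 -> MISS (open row2); precharges=7
Acc 10: bank1 row1 -> MISS (open row1); precharges=8
Acc 11: bank0 row1 -> MISS (open row1); precharges=9
Acc 12: bank0 row0 -> MISS (open row0); precharges=10

Answer: 10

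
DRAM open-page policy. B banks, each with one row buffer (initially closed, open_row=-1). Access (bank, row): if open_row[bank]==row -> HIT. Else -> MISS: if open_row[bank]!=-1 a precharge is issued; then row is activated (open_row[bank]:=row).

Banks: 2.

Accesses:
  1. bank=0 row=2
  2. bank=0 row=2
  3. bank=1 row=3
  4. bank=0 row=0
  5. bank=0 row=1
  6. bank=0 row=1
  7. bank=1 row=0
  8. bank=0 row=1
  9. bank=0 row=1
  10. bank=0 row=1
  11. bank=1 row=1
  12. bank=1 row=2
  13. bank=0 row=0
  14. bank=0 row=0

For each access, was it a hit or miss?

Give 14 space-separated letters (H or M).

Answer: M H M M M H M H H H M M M H

Derivation:
Acc 1: bank0 row2 -> MISS (open row2); precharges=0
Acc 2: bank0 row2 -> HIT
Acc 3: bank1 row3 -> MISS (open row3); precharges=0
Acc 4: bank0 row0 -> MISS (open row0); precharges=1
Acc 5: bank0 row1 -> MISS (open row1); precharges=2
Acc 6: bank0 row1 -> HIT
Acc 7: bank1 row0 -> MISS (open row0); precharges=3
Acc 8: bank0 row1 -> HIT
Acc 9: bank0 row1 -> HIT
Acc 10: bank0 row1 -> HIT
Acc 11: bank1 row1 -> MISS (open row1); precharges=4
Acc 12: bank1 row2 -> MISS (open row2); precharges=5
Acc 13: bank0 row0 -> MISS (open row0); precharges=6
Acc 14: bank0 row0 -> HIT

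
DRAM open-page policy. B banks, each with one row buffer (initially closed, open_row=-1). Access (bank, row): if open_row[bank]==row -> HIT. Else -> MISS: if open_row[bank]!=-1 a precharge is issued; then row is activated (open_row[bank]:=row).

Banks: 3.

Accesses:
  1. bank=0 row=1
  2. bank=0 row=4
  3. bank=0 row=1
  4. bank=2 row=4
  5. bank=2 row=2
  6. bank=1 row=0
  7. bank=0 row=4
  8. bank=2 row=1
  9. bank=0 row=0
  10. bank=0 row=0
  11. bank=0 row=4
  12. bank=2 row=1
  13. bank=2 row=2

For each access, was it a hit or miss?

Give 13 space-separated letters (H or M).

Answer: M M M M M M M M M H M H M

Derivation:
Acc 1: bank0 row1 -> MISS (open row1); precharges=0
Acc 2: bank0 row4 -> MISS (open row4); precharges=1
Acc 3: bank0 row1 -> MISS (open row1); precharges=2
Acc 4: bank2 row4 -> MISS (open row4); precharges=2
Acc 5: bank2 row2 -> MISS (open row2); precharges=3
Acc 6: bank1 row0 -> MISS (open row0); precharges=3
Acc 7: bank0 row4 -> MISS (open row4); precharges=4
Acc 8: bank2 row1 -> MISS (open row1); precharges=5
Acc 9: bank0 row0 -> MISS (open row0); precharges=6
Acc 10: bank0 row0 -> HIT
Acc 11: bank0 row4 -> MISS (open row4); precharges=7
Acc 12: bank2 row1 -> HIT
Acc 13: bank2 row2 -> MISS (open row2); precharges=8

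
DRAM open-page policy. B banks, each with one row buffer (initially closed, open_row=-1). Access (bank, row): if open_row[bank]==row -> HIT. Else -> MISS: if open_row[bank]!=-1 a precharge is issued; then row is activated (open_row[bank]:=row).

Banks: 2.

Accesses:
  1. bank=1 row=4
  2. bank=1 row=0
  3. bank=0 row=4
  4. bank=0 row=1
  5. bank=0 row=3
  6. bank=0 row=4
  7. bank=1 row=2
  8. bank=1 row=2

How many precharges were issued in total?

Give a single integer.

Answer: 5

Derivation:
Acc 1: bank1 row4 -> MISS (open row4); precharges=0
Acc 2: bank1 row0 -> MISS (open row0); precharges=1
Acc 3: bank0 row4 -> MISS (open row4); precharges=1
Acc 4: bank0 row1 -> MISS (open row1); precharges=2
Acc 5: bank0 row3 -> MISS (open row3); precharges=3
Acc 6: bank0 row4 -> MISS (open row4); precharges=4
Acc 7: bank1 row2 -> MISS (open row2); precharges=5
Acc 8: bank1 row2 -> HIT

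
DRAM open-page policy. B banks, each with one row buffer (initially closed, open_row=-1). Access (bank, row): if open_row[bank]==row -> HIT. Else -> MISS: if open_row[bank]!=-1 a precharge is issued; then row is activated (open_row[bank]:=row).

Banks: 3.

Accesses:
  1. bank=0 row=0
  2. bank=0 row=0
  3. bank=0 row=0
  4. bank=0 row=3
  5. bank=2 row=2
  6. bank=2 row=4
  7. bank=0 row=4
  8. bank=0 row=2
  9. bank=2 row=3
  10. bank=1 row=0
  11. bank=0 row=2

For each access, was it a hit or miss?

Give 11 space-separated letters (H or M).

Acc 1: bank0 row0 -> MISS (open row0); precharges=0
Acc 2: bank0 row0 -> HIT
Acc 3: bank0 row0 -> HIT
Acc 4: bank0 row3 -> MISS (open row3); precharges=1
Acc 5: bank2 row2 -> MISS (open row2); precharges=1
Acc 6: bank2 row4 -> MISS (open row4); precharges=2
Acc 7: bank0 row4 -> MISS (open row4); precharges=3
Acc 8: bank0 row2 -> MISS (open row2); precharges=4
Acc 9: bank2 row3 -> MISS (open row3); precharges=5
Acc 10: bank1 row0 -> MISS (open row0); precharges=5
Acc 11: bank0 row2 -> HIT

Answer: M H H M M M M M M M H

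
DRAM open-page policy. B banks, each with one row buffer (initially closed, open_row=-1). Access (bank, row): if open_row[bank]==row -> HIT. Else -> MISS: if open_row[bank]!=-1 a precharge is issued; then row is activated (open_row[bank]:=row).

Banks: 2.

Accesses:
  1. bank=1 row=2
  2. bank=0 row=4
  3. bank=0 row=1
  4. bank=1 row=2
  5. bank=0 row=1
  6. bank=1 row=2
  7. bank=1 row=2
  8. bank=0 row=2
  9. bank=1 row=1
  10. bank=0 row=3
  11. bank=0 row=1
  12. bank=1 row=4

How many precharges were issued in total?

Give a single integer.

Acc 1: bank1 row2 -> MISS (open row2); precharges=0
Acc 2: bank0 row4 -> MISS (open row4); precharges=0
Acc 3: bank0 row1 -> MISS (open row1); precharges=1
Acc 4: bank1 row2 -> HIT
Acc 5: bank0 row1 -> HIT
Acc 6: bank1 row2 -> HIT
Acc 7: bank1 row2 -> HIT
Acc 8: bank0 row2 -> MISS (open row2); precharges=2
Acc 9: bank1 row1 -> MISS (open row1); precharges=3
Acc 10: bank0 row3 -> MISS (open row3); precharges=4
Acc 11: bank0 row1 -> MISS (open row1); precharges=5
Acc 12: bank1 row4 -> MISS (open row4); precharges=6

Answer: 6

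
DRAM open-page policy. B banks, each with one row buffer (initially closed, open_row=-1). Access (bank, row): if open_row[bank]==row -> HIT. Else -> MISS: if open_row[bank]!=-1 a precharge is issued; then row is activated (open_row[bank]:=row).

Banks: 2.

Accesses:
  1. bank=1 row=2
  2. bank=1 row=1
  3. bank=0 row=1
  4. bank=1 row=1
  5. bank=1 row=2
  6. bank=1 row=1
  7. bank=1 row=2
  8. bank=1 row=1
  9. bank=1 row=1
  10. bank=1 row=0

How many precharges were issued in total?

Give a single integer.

Answer: 6

Derivation:
Acc 1: bank1 row2 -> MISS (open row2); precharges=0
Acc 2: bank1 row1 -> MISS (open row1); precharges=1
Acc 3: bank0 row1 -> MISS (open row1); precharges=1
Acc 4: bank1 row1 -> HIT
Acc 5: bank1 row2 -> MISS (open row2); precharges=2
Acc 6: bank1 row1 -> MISS (open row1); precharges=3
Acc 7: bank1 row2 -> MISS (open row2); precharges=4
Acc 8: bank1 row1 -> MISS (open row1); precharges=5
Acc 9: bank1 row1 -> HIT
Acc 10: bank1 row0 -> MISS (open row0); precharges=6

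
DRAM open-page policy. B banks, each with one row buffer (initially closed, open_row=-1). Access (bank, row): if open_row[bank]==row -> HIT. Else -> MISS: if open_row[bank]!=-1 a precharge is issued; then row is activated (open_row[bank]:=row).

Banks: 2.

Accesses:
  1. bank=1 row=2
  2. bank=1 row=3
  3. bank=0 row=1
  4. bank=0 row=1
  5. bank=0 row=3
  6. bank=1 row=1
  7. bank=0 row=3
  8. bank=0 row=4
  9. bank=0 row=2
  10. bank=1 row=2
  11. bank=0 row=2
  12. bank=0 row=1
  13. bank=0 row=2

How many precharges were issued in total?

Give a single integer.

Acc 1: bank1 row2 -> MISS (open row2); precharges=0
Acc 2: bank1 row3 -> MISS (open row3); precharges=1
Acc 3: bank0 row1 -> MISS (open row1); precharges=1
Acc 4: bank0 row1 -> HIT
Acc 5: bank0 row3 -> MISS (open row3); precharges=2
Acc 6: bank1 row1 -> MISS (open row1); precharges=3
Acc 7: bank0 row3 -> HIT
Acc 8: bank0 row4 -> MISS (open row4); precharges=4
Acc 9: bank0 row2 -> MISS (open row2); precharges=5
Acc 10: bank1 row2 -> MISS (open row2); precharges=6
Acc 11: bank0 row2 -> HIT
Acc 12: bank0 row1 -> MISS (open row1); precharges=7
Acc 13: bank0 row2 -> MISS (open row2); precharges=8

Answer: 8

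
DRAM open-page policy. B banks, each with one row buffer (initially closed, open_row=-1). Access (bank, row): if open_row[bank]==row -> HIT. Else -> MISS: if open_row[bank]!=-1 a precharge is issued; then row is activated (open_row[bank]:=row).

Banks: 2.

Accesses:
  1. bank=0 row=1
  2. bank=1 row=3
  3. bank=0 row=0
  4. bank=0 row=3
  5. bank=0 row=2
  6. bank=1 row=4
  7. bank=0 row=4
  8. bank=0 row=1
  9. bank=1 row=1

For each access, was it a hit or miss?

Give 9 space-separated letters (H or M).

Answer: M M M M M M M M M

Derivation:
Acc 1: bank0 row1 -> MISS (open row1); precharges=0
Acc 2: bank1 row3 -> MISS (open row3); precharges=0
Acc 3: bank0 row0 -> MISS (open row0); precharges=1
Acc 4: bank0 row3 -> MISS (open row3); precharges=2
Acc 5: bank0 row2 -> MISS (open row2); precharges=3
Acc 6: bank1 row4 -> MISS (open row4); precharges=4
Acc 7: bank0 row4 -> MISS (open row4); precharges=5
Acc 8: bank0 row1 -> MISS (open row1); precharges=6
Acc 9: bank1 row1 -> MISS (open row1); precharges=7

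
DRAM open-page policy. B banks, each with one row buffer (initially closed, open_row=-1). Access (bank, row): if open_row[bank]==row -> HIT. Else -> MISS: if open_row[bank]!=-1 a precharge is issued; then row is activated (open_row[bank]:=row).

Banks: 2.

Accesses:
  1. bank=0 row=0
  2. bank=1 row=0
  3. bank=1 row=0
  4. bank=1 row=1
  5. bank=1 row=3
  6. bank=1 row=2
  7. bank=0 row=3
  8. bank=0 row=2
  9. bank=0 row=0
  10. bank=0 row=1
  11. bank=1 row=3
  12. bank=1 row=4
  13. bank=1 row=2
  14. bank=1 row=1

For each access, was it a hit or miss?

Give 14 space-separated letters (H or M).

Answer: M M H M M M M M M M M M M M

Derivation:
Acc 1: bank0 row0 -> MISS (open row0); precharges=0
Acc 2: bank1 row0 -> MISS (open row0); precharges=0
Acc 3: bank1 row0 -> HIT
Acc 4: bank1 row1 -> MISS (open row1); precharges=1
Acc 5: bank1 row3 -> MISS (open row3); precharges=2
Acc 6: bank1 row2 -> MISS (open row2); precharges=3
Acc 7: bank0 row3 -> MISS (open row3); precharges=4
Acc 8: bank0 row2 -> MISS (open row2); precharges=5
Acc 9: bank0 row0 -> MISS (open row0); precharges=6
Acc 10: bank0 row1 -> MISS (open row1); precharges=7
Acc 11: bank1 row3 -> MISS (open row3); precharges=8
Acc 12: bank1 row4 -> MISS (open row4); precharges=9
Acc 13: bank1 row2 -> MISS (open row2); precharges=10
Acc 14: bank1 row1 -> MISS (open row1); precharges=11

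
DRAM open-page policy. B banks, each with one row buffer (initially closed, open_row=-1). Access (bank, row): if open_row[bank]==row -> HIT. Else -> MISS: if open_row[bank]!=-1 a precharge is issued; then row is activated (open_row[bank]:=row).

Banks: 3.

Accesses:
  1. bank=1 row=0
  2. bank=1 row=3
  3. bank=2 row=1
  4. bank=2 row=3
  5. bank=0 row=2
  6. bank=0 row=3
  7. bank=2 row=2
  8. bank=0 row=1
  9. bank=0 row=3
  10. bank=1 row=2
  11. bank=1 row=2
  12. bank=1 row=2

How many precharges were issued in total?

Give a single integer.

Acc 1: bank1 row0 -> MISS (open row0); precharges=0
Acc 2: bank1 row3 -> MISS (open row3); precharges=1
Acc 3: bank2 row1 -> MISS (open row1); precharges=1
Acc 4: bank2 row3 -> MISS (open row3); precharges=2
Acc 5: bank0 row2 -> MISS (open row2); precharges=2
Acc 6: bank0 row3 -> MISS (open row3); precharges=3
Acc 7: bank2 row2 -> MISS (open row2); precharges=4
Acc 8: bank0 row1 -> MISS (open row1); precharges=5
Acc 9: bank0 row3 -> MISS (open row3); precharges=6
Acc 10: bank1 row2 -> MISS (open row2); precharges=7
Acc 11: bank1 row2 -> HIT
Acc 12: bank1 row2 -> HIT

Answer: 7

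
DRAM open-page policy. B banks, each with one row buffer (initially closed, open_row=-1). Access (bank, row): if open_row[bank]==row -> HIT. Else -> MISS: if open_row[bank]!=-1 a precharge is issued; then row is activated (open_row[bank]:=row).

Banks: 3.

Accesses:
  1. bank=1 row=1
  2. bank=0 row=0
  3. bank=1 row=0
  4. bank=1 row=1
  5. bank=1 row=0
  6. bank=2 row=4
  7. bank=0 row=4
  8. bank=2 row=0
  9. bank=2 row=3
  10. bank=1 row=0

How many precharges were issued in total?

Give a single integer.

Acc 1: bank1 row1 -> MISS (open row1); precharges=0
Acc 2: bank0 row0 -> MISS (open row0); precharges=0
Acc 3: bank1 row0 -> MISS (open row0); precharges=1
Acc 4: bank1 row1 -> MISS (open row1); precharges=2
Acc 5: bank1 row0 -> MISS (open row0); precharges=3
Acc 6: bank2 row4 -> MISS (open row4); precharges=3
Acc 7: bank0 row4 -> MISS (open row4); precharges=4
Acc 8: bank2 row0 -> MISS (open row0); precharges=5
Acc 9: bank2 row3 -> MISS (open row3); precharges=6
Acc 10: bank1 row0 -> HIT

Answer: 6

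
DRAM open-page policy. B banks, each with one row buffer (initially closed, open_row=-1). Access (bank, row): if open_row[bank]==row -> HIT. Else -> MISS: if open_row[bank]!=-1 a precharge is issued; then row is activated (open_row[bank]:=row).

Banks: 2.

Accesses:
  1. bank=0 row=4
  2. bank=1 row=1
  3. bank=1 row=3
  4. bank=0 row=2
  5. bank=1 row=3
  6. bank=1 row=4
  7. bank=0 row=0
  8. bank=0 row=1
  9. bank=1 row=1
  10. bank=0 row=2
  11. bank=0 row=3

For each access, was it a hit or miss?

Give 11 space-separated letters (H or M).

Acc 1: bank0 row4 -> MISS (open row4); precharges=0
Acc 2: bank1 row1 -> MISS (open row1); precharges=0
Acc 3: bank1 row3 -> MISS (open row3); precharges=1
Acc 4: bank0 row2 -> MISS (open row2); precharges=2
Acc 5: bank1 row3 -> HIT
Acc 6: bank1 row4 -> MISS (open row4); precharges=3
Acc 7: bank0 row0 -> MISS (open row0); precharges=4
Acc 8: bank0 row1 -> MISS (open row1); precharges=5
Acc 9: bank1 row1 -> MISS (open row1); precharges=6
Acc 10: bank0 row2 -> MISS (open row2); precharges=7
Acc 11: bank0 row3 -> MISS (open row3); precharges=8

Answer: M M M M H M M M M M M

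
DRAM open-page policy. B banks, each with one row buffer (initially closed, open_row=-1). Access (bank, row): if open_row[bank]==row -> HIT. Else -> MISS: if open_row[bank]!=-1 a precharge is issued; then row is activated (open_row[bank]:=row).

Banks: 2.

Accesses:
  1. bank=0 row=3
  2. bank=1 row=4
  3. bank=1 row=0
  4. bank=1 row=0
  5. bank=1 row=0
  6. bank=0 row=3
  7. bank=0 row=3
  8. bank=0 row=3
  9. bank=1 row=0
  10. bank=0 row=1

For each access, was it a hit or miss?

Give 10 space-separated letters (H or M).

Answer: M M M H H H H H H M

Derivation:
Acc 1: bank0 row3 -> MISS (open row3); precharges=0
Acc 2: bank1 row4 -> MISS (open row4); precharges=0
Acc 3: bank1 row0 -> MISS (open row0); precharges=1
Acc 4: bank1 row0 -> HIT
Acc 5: bank1 row0 -> HIT
Acc 6: bank0 row3 -> HIT
Acc 7: bank0 row3 -> HIT
Acc 8: bank0 row3 -> HIT
Acc 9: bank1 row0 -> HIT
Acc 10: bank0 row1 -> MISS (open row1); precharges=2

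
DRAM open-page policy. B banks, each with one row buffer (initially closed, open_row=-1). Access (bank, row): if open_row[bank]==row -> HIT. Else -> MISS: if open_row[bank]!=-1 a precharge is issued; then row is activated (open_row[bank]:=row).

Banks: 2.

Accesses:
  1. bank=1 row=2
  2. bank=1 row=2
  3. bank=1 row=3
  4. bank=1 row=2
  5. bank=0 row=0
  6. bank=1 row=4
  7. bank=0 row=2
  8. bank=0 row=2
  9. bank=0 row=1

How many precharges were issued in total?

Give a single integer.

Answer: 5

Derivation:
Acc 1: bank1 row2 -> MISS (open row2); precharges=0
Acc 2: bank1 row2 -> HIT
Acc 3: bank1 row3 -> MISS (open row3); precharges=1
Acc 4: bank1 row2 -> MISS (open row2); precharges=2
Acc 5: bank0 row0 -> MISS (open row0); precharges=2
Acc 6: bank1 row4 -> MISS (open row4); precharges=3
Acc 7: bank0 row2 -> MISS (open row2); precharges=4
Acc 8: bank0 row2 -> HIT
Acc 9: bank0 row1 -> MISS (open row1); precharges=5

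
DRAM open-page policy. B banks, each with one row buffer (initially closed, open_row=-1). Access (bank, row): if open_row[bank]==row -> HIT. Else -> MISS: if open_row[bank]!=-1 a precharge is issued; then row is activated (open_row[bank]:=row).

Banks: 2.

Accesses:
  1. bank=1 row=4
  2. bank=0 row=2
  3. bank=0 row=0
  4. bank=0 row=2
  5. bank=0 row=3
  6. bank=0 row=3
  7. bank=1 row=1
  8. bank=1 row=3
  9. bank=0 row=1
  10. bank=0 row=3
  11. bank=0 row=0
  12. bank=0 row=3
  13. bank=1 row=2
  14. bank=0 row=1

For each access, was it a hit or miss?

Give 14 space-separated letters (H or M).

Acc 1: bank1 row4 -> MISS (open row4); precharges=0
Acc 2: bank0 row2 -> MISS (open row2); precharges=0
Acc 3: bank0 row0 -> MISS (open row0); precharges=1
Acc 4: bank0 row2 -> MISS (open row2); precharges=2
Acc 5: bank0 row3 -> MISS (open row3); precharges=3
Acc 6: bank0 row3 -> HIT
Acc 7: bank1 row1 -> MISS (open row1); precharges=4
Acc 8: bank1 row3 -> MISS (open row3); precharges=5
Acc 9: bank0 row1 -> MISS (open row1); precharges=6
Acc 10: bank0 row3 -> MISS (open row3); precharges=7
Acc 11: bank0 row0 -> MISS (open row0); precharges=8
Acc 12: bank0 row3 -> MISS (open row3); precharges=9
Acc 13: bank1 row2 -> MISS (open row2); precharges=10
Acc 14: bank0 row1 -> MISS (open row1); precharges=11

Answer: M M M M M H M M M M M M M M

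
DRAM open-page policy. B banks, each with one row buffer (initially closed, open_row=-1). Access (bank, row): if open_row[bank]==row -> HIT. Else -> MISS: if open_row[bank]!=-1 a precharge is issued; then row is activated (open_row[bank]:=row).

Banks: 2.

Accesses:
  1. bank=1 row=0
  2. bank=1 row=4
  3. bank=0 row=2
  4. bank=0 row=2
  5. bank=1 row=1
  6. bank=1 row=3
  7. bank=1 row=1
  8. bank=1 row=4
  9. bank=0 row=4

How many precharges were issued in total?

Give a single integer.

Answer: 6

Derivation:
Acc 1: bank1 row0 -> MISS (open row0); precharges=0
Acc 2: bank1 row4 -> MISS (open row4); precharges=1
Acc 3: bank0 row2 -> MISS (open row2); precharges=1
Acc 4: bank0 row2 -> HIT
Acc 5: bank1 row1 -> MISS (open row1); precharges=2
Acc 6: bank1 row3 -> MISS (open row3); precharges=3
Acc 7: bank1 row1 -> MISS (open row1); precharges=4
Acc 8: bank1 row4 -> MISS (open row4); precharges=5
Acc 9: bank0 row4 -> MISS (open row4); precharges=6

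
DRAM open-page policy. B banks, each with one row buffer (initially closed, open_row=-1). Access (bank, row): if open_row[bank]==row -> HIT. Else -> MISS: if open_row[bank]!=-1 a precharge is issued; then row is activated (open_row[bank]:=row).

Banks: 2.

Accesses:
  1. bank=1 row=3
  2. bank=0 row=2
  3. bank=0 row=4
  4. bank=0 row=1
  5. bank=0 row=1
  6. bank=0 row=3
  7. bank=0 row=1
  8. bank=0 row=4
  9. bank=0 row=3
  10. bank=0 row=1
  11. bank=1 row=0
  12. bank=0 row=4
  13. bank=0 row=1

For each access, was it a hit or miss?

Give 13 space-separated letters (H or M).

Acc 1: bank1 row3 -> MISS (open row3); precharges=0
Acc 2: bank0 row2 -> MISS (open row2); precharges=0
Acc 3: bank0 row4 -> MISS (open row4); precharges=1
Acc 4: bank0 row1 -> MISS (open row1); precharges=2
Acc 5: bank0 row1 -> HIT
Acc 6: bank0 row3 -> MISS (open row3); precharges=3
Acc 7: bank0 row1 -> MISS (open row1); precharges=4
Acc 8: bank0 row4 -> MISS (open row4); precharges=5
Acc 9: bank0 row3 -> MISS (open row3); precharges=6
Acc 10: bank0 row1 -> MISS (open row1); precharges=7
Acc 11: bank1 row0 -> MISS (open row0); precharges=8
Acc 12: bank0 row4 -> MISS (open row4); precharges=9
Acc 13: bank0 row1 -> MISS (open row1); precharges=10

Answer: M M M M H M M M M M M M M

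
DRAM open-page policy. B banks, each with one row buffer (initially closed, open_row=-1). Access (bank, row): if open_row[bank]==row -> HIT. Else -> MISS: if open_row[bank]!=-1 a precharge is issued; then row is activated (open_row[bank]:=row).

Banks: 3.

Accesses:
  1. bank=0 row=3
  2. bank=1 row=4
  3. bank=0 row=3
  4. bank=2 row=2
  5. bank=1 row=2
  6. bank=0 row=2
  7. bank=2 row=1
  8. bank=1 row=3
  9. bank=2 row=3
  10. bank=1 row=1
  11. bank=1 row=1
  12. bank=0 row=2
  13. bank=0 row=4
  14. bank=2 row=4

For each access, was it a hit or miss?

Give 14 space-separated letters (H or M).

Answer: M M H M M M M M M M H H M M

Derivation:
Acc 1: bank0 row3 -> MISS (open row3); precharges=0
Acc 2: bank1 row4 -> MISS (open row4); precharges=0
Acc 3: bank0 row3 -> HIT
Acc 4: bank2 row2 -> MISS (open row2); precharges=0
Acc 5: bank1 row2 -> MISS (open row2); precharges=1
Acc 6: bank0 row2 -> MISS (open row2); precharges=2
Acc 7: bank2 row1 -> MISS (open row1); precharges=3
Acc 8: bank1 row3 -> MISS (open row3); precharges=4
Acc 9: bank2 row3 -> MISS (open row3); precharges=5
Acc 10: bank1 row1 -> MISS (open row1); precharges=6
Acc 11: bank1 row1 -> HIT
Acc 12: bank0 row2 -> HIT
Acc 13: bank0 row4 -> MISS (open row4); precharges=7
Acc 14: bank2 row4 -> MISS (open row4); precharges=8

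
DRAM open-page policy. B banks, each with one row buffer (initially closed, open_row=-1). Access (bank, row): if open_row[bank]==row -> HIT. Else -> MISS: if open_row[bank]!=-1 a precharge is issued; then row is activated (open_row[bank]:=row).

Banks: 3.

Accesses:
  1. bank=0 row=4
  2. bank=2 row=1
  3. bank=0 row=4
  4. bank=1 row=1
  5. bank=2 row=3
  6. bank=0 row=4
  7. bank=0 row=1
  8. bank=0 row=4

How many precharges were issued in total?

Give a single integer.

Answer: 3

Derivation:
Acc 1: bank0 row4 -> MISS (open row4); precharges=0
Acc 2: bank2 row1 -> MISS (open row1); precharges=0
Acc 3: bank0 row4 -> HIT
Acc 4: bank1 row1 -> MISS (open row1); precharges=0
Acc 5: bank2 row3 -> MISS (open row3); precharges=1
Acc 6: bank0 row4 -> HIT
Acc 7: bank0 row1 -> MISS (open row1); precharges=2
Acc 8: bank0 row4 -> MISS (open row4); precharges=3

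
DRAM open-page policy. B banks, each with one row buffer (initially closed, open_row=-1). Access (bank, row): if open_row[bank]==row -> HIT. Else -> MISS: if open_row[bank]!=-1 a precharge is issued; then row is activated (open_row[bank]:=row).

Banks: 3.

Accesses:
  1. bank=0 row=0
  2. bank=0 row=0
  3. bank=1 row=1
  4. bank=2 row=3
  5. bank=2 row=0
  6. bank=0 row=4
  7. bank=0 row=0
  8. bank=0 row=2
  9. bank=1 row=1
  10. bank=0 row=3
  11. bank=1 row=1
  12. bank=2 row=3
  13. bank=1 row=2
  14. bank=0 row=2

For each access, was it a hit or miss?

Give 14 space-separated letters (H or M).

Answer: M H M M M M M M H M H M M M

Derivation:
Acc 1: bank0 row0 -> MISS (open row0); precharges=0
Acc 2: bank0 row0 -> HIT
Acc 3: bank1 row1 -> MISS (open row1); precharges=0
Acc 4: bank2 row3 -> MISS (open row3); precharges=0
Acc 5: bank2 row0 -> MISS (open row0); precharges=1
Acc 6: bank0 row4 -> MISS (open row4); precharges=2
Acc 7: bank0 row0 -> MISS (open row0); precharges=3
Acc 8: bank0 row2 -> MISS (open row2); precharges=4
Acc 9: bank1 row1 -> HIT
Acc 10: bank0 row3 -> MISS (open row3); precharges=5
Acc 11: bank1 row1 -> HIT
Acc 12: bank2 row3 -> MISS (open row3); precharges=6
Acc 13: bank1 row2 -> MISS (open row2); precharges=7
Acc 14: bank0 row2 -> MISS (open row2); precharges=8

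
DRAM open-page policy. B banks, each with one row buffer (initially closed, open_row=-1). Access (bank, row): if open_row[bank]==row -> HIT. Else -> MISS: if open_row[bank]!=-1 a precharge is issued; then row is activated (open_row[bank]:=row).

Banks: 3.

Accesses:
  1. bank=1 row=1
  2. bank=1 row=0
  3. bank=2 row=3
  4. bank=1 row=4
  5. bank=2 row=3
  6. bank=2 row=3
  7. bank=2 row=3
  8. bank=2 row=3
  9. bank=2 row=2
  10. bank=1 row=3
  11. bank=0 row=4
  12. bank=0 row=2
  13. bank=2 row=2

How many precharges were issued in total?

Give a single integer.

Acc 1: bank1 row1 -> MISS (open row1); precharges=0
Acc 2: bank1 row0 -> MISS (open row0); precharges=1
Acc 3: bank2 row3 -> MISS (open row3); precharges=1
Acc 4: bank1 row4 -> MISS (open row4); precharges=2
Acc 5: bank2 row3 -> HIT
Acc 6: bank2 row3 -> HIT
Acc 7: bank2 row3 -> HIT
Acc 8: bank2 row3 -> HIT
Acc 9: bank2 row2 -> MISS (open row2); precharges=3
Acc 10: bank1 row3 -> MISS (open row3); precharges=4
Acc 11: bank0 row4 -> MISS (open row4); precharges=4
Acc 12: bank0 row2 -> MISS (open row2); precharges=5
Acc 13: bank2 row2 -> HIT

Answer: 5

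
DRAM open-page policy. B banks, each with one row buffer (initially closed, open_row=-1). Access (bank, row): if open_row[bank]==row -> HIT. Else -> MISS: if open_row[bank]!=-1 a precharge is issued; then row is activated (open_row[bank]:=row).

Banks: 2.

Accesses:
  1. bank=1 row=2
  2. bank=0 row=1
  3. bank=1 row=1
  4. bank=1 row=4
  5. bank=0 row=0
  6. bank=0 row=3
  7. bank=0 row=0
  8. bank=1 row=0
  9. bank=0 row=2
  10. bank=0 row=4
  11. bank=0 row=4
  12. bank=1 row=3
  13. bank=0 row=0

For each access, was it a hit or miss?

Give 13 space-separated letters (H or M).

Answer: M M M M M M M M M M H M M

Derivation:
Acc 1: bank1 row2 -> MISS (open row2); precharges=0
Acc 2: bank0 row1 -> MISS (open row1); precharges=0
Acc 3: bank1 row1 -> MISS (open row1); precharges=1
Acc 4: bank1 row4 -> MISS (open row4); precharges=2
Acc 5: bank0 row0 -> MISS (open row0); precharges=3
Acc 6: bank0 row3 -> MISS (open row3); precharges=4
Acc 7: bank0 row0 -> MISS (open row0); precharges=5
Acc 8: bank1 row0 -> MISS (open row0); precharges=6
Acc 9: bank0 row2 -> MISS (open row2); precharges=7
Acc 10: bank0 row4 -> MISS (open row4); precharges=8
Acc 11: bank0 row4 -> HIT
Acc 12: bank1 row3 -> MISS (open row3); precharges=9
Acc 13: bank0 row0 -> MISS (open row0); precharges=10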